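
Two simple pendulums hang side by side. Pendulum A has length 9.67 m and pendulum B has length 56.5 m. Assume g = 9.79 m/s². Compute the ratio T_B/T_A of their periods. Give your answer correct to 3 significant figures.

T ∝ √L, so T_B/T_A = √(L_B/L_A) = √(56.5/9.67) = 2.42.

2.42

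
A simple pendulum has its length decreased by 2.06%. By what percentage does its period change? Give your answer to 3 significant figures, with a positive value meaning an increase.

-1.04%

T ∝ √L, so T'/T = √(0.9794) = 0.9896.
Percentage change in T = (0.9896 − 1) × 100% = -1.04%.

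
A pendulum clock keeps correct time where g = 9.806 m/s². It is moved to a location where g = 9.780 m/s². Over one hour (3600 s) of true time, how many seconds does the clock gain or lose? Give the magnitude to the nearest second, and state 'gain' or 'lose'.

lose 5 s

The clock's period scales as T ∝ 1/√g, so T'/T = √(9.806/9.780) = 1.00133.
In 3600 s of true time the clock registers 3600/1.00133 = 3595.2 s, so it loses 5 s.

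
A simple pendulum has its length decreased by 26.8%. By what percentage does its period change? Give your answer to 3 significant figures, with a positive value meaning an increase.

-14.4%

T ∝ √L, so T'/T = √(0.7320) = 0.8556.
Percentage change in T = (0.8556 − 1) × 100% = -14.4%.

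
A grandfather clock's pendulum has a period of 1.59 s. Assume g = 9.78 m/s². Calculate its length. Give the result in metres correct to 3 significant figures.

From T = 2π√(L/g), L = gT²/(4π²) = 9.78 × 1.590²/(4π²) = 0.626 m.

0.626 m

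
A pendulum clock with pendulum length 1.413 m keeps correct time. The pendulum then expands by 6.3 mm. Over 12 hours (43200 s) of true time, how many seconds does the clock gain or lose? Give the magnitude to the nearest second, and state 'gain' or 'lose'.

lose 96 s

T ∝ √L, so T'/T = √(1.41930/1.413) = 1.00223.
In 43200 s of true time the clock registers 43200/1.00223 = 43104.0 s, so it loses 96 s.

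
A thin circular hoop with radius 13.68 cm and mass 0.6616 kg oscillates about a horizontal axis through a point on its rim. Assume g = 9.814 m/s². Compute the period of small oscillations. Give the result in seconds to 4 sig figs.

1.049 s

I_cm = mr² = 0.012381 kg·m². The pivot is at distance d = 0.1368 m from the centre of mass.
By the parallel-axis theorem, I = I_cm + md² = 0.012381 + 0.012381 = 0.024763 kg·m².
T = 2π√(I/(mgd)) = 2π√(0.024763/(0.6616 × 9.814 × 0.1368)) = 1.049 s.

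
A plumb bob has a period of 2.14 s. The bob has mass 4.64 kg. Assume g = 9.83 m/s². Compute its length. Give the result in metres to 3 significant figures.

1.14 m

From T = 2π√(L/g), L = gT²/(4π²) = 9.83 × 2.140²/(4π²) = 1.14 m.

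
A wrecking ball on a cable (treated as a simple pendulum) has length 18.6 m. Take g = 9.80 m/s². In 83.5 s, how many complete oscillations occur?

9

T = 2π√(L/g) = 2π√(18.6/9.80) = 8.656 s.
Number of complete oscillations = ⌊83.5/8.656⌋ = ⌊9.646⌋ = 9.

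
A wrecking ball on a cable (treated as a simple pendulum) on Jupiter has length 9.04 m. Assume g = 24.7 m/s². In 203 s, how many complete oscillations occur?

T = 2π√(L/g) = 2π√(9.04/24.7) = 3.801 s.
Number of complete oscillations = ⌊203/3.801⌋ = ⌊53.40⌋ = 53.

53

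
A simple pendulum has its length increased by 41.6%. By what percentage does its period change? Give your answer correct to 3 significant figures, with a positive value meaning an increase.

19.0%

T ∝ √L, so T'/T = √(1.416) = 1.190.
Percentage change in T = (1.190 − 1) × 100% = 19.0%.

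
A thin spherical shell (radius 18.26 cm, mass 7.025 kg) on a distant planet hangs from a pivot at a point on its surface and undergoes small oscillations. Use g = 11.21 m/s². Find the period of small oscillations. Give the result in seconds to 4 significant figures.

I_cm = (2/3)mr² = 0.15616 kg·m². The pivot is at distance d = 0.1826 m from the centre of mass.
By the parallel-axis theorem, I = I_cm + md² = 0.15616 + 0.23423 = 0.39039 kg·m².
T = 2π√(I/(mgd)) = 2π√(0.39039/(7.025 × 11.21 × 0.1826)) = 1.035 s.

1.035 s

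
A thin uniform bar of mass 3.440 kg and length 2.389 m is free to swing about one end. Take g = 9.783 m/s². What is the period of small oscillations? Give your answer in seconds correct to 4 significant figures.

For a physical pendulum T = 2π√(I/(mgd)), with d = 1.1945 m from pivot to centre of mass.
I_cm = mL²/12 = 3.440 × 2.389²/12 = 1.6361 kg·m²; I = I_cm + md² = 1.6361 + 3.440 × 1.1945² = 6.5444 kg·m².
T = 2π√(6.5444/(3.440 × 9.783 × 1.1945)) = 2.535 s.

2.535 s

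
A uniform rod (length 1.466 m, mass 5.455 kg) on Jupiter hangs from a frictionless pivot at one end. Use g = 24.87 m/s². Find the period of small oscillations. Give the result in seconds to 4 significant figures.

1.246 s

For a physical pendulum T = 2π√(I/(mgd)), with d = 0.73300 m from pivot to centre of mass.
I_cm = mL²/12 = 5.455 × 1.466²/12 = 0.97697 kg·m²; I = I_cm + md² = 0.97697 + 5.455 × 0.73300² = 3.9079 kg·m².
T = 2π√(3.9079/(5.455 × 24.87 × 0.73300)) = 1.246 s.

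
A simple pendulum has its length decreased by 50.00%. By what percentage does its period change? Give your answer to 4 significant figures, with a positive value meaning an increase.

T ∝ √L, so T'/T = √(0.50000) = 0.70711.
Percentage change in T = (0.70711 − 1) × 100% = -29.29%.

-29.29%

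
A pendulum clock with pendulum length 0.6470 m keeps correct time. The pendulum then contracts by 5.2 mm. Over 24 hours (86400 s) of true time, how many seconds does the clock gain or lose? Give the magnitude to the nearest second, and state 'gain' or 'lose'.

gain 349 s

T ∝ √L, so T'/T = √(0.64180/0.6470) = 0.995973.
In 86400 s of true time the clock registers 86400/0.995973 = 86749.3 s, so it gains 349 s.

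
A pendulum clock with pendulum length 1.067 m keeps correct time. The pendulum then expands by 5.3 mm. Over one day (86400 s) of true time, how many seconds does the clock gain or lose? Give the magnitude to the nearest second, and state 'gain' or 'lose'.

lose 214 s

T ∝ √L, so T'/T = √(1.07230/1.067) = 1.00248.
In 86400 s of true time the clock registers 86400/1.00248 = 86186.2 s, so it loses 214 s.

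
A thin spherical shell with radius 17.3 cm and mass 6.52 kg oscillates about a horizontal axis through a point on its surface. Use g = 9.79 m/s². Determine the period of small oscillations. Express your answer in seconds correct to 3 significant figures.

1.08 s

I_cm = (2/3)mr² = 0.1301 kg·m². The pivot is at distance d = 0.173 m from the centre of mass.
By the parallel-axis theorem, I = I_cm + md² = 0.1301 + 0.1951 = 0.3252 kg·m².
T = 2π√(I/(mgd)) = 2π√(0.3252/(6.52 × 9.79 × 0.173)) = 1.08 s.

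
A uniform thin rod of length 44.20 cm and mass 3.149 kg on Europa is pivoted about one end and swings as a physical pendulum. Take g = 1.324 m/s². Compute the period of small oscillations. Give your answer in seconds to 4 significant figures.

For a physical pendulum T = 2π√(I/(mgd)), with d = 0.22100 m from pivot to centre of mass.
I_cm = mL²/12 = 3.149 × 0.4420²/12 = 0.051267 kg·m²; I = I_cm + md² = 0.051267 + 3.149 × 0.22100² = 0.20507 kg·m².
T = 2π√(0.20507/(3.149 × 1.324 × 0.22100)) = 2.964 s.

2.964 s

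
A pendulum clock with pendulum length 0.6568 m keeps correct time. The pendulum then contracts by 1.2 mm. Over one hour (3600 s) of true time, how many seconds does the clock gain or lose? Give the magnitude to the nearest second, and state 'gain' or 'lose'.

T ∝ √L, so T'/T = √(0.65560/0.6568) = 0.999086.
In 3600 s of true time the clock registers 3600/0.999086 = 3603.3 s, so it gains 3 s.

gain 3 s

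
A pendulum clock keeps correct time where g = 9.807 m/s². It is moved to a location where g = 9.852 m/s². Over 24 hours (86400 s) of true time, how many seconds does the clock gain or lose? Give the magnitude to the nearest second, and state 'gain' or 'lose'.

gain 198 s

The clock's period scales as T ∝ 1/√g, so T'/T = √(9.807/9.852) = 0.997714.
In 86400 s of true time the clock registers 86400/0.997714 = 86598.0 s, so it gains 198 s.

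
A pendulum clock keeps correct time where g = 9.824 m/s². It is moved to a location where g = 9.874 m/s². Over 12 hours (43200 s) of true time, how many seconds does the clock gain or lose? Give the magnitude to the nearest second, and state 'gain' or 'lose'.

The clock's period scales as T ∝ 1/√g, so T'/T = √(9.824/9.874) = 0.997465.
In 43200 s of true time the clock registers 43200/0.997465 = 43309.8 s, so it gains 110 s.

gain 110 s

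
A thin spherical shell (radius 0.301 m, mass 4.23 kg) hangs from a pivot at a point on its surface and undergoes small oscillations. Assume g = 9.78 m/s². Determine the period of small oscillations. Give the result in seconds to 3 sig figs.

1.42 s

I_cm = (2/3)mr² = 0.2555 kg·m². The pivot is at distance d = 0.301 m from the centre of mass.
By the parallel-axis theorem, I = I_cm + md² = 0.2555 + 0.3832 = 0.6387 kg·m².
T = 2π√(I/(mgd)) = 2π√(0.6387/(4.23 × 9.78 × 0.301)) = 1.42 s.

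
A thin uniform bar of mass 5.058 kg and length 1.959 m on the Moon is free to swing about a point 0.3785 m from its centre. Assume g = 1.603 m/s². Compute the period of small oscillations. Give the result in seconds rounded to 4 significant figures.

For a physical pendulum T = 2π√(I/(mgd)), with d = 0.37850 m from pivot to centre of mass.
I_cm = mL²/12 = 5.058 × 1.959²/12 = 1.6176 kg·m²; I = I_cm + md² = 1.6176 + 5.058 × 0.37850² = 2.3422 kg·m².
T = 2π√(2.3422/(5.058 × 1.603 × 0.37850)) = 5.489 s.

5.489 s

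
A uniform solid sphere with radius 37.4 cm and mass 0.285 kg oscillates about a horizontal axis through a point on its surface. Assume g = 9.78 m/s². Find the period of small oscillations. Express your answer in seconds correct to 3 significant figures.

1.45 s

I_cm = (2/5)mr² = 0.01595 kg·m². The pivot is at distance d = 0.374 m from the centre of mass.
By the parallel-axis theorem, I = I_cm + md² = 0.01595 + 0.03986 = 0.05581 kg·m².
T = 2π√(I/(mgd)) = 2π√(0.05581/(0.285 × 9.78 × 0.374)) = 1.45 s.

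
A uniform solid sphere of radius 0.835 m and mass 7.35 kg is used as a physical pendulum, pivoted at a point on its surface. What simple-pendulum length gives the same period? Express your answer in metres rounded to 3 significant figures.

The equivalent simple-pendulum length is L_eq = I/(md), where I is about the pivot and d = 0.8350 m.
I_cm = (2/5)mR² = 2.050 kg·m², so I = I_cm + md² = 2.050 + 5.125 = 7.174 kg·m².
L_eq = 7.174/(7.35 × 0.8350) = 1.17 m.

1.17 m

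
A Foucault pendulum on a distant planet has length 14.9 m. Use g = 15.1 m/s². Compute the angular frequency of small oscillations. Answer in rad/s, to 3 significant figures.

ω = √(g/L) = √(15.1/14.9) = 1.01 rad/s.

1.01 rad/s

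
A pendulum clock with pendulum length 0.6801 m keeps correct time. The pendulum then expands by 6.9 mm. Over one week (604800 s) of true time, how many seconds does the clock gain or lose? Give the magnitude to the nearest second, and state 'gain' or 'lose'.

T ∝ √L, so T'/T = √(0.68700/0.6801) = 1.00506.
In 604800 s of true time the clock registers 604800/1.00506 = 601755.1 s, so it loses 3045 s.

lose 3045 s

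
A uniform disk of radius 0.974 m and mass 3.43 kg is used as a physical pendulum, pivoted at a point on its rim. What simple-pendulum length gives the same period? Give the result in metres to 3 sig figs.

The equivalent simple-pendulum length is L_eq = I/(md), where I is about the pivot and d = 0.9740 m.
I_cm = ½mR² = 1.627 kg·m², so I = I_cm + md² = 1.627 + 3.254 = 4.881 kg·m².
L_eq = 4.881/(3.43 × 0.9740) = 1.46 m.

1.46 m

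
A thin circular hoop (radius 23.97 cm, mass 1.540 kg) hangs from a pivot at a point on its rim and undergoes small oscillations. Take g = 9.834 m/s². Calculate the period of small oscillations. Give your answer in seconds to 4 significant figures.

1.387 s

I_cm = mr² = 0.088482 kg·m². The pivot is at distance d = 0.2397 m from the centre of mass.
By the parallel-axis theorem, I = I_cm + md² = 0.088482 + 0.088482 = 0.17696 kg·m².
T = 2π√(I/(mgd)) = 2π√(0.17696/(1.540 × 9.834 × 0.2397)) = 1.387 s.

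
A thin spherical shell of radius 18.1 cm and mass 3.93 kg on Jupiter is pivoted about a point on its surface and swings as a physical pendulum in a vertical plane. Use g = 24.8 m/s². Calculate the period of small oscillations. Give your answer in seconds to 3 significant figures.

0.693 s

I_cm = (2/3)mr² = 0.08583 kg·m². The pivot is at distance d = 0.181 m from the centre of mass.
By the parallel-axis theorem, I = I_cm + md² = 0.08583 + 0.1288 = 0.2146 kg·m².
T = 2π√(I/(mgd)) = 2π√(0.2146/(3.93 × 24.8 × 0.181)) = 0.693 s.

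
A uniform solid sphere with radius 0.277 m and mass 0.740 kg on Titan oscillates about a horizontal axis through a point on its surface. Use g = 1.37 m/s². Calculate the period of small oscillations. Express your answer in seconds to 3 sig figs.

3.34 s

I_cm = (2/5)mr² = 0.02271 kg·m². The pivot is at distance d = 0.277 m from the centre of mass.
By the parallel-axis theorem, I = I_cm + md² = 0.02271 + 0.05678 = 0.07949 kg·m².
T = 2π√(I/(mgd)) = 2π√(0.07949/(0.740 × 1.37 × 0.277)) = 3.34 s.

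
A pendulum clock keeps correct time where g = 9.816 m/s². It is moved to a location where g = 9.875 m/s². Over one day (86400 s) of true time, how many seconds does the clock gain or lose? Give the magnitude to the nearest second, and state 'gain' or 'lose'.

gain 259 s

The clock's period scales as T ∝ 1/√g, so T'/T = √(9.816/9.875) = 0.997008.
In 86400 s of true time the clock registers 86400/0.997008 = 86659.3 s, so it gains 259 s.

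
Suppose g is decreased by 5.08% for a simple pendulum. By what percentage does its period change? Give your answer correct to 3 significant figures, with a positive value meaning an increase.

T ∝ 1/√g, so T'/T = 1/√(0.9492) = 1.026.
Percentage change in T = (1.026 − 1) × 100% = 2.64%.

2.64%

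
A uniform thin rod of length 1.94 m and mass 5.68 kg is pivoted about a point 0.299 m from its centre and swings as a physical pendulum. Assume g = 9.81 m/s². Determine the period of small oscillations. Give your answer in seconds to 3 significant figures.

For a physical pendulum T = 2π√(I/(mgd)), with d = 0.2990 m from pivot to centre of mass.
I_cm = mL²/12 = 5.68 × 1.94²/12 = 1.781 kg·m²; I = I_cm + md² = 1.781 + 5.68 × 0.2990² = 2.289 kg·m².
T = 2π√(2.289/(5.68 × 9.81 × 0.2990)) = 2.33 s.

2.33 s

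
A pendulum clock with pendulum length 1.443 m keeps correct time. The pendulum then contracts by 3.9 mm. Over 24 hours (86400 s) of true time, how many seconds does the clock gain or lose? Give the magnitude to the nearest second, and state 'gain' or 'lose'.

gain 117 s

T ∝ √L, so T'/T = √(1.43910/1.443) = 0.998648.
In 86400 s of true time the clock registers 86400/0.998648 = 86517.0 s, so it gains 117 s.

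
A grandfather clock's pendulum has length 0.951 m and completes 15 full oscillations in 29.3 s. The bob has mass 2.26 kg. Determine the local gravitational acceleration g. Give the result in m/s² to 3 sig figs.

9.84 m/s²

T = 29.3/15 = 1.953 s.
From T = 2π√(L/g), g = 4π²L/T² = 4π² × 0.951/1.953² = 9.84 m/s².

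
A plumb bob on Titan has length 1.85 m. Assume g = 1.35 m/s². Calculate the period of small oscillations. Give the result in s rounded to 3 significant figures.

T = 2π√(L/g) = 2π√(1.85/1.35) = 2π × 1.171 = 7.36 s.

7.36 s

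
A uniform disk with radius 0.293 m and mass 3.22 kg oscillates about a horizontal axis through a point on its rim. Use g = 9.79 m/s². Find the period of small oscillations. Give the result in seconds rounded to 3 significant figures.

I_cm = ½mr² = 0.1382 kg·m². The pivot is at distance d = 0.293 m from the centre of mass.
By the parallel-axis theorem, I = I_cm + md² = 0.1382 + 0.2764 = 0.4147 kg·m².
T = 2π√(I/(mgd)) = 2π√(0.4147/(3.22 × 9.79 × 0.293)) = 1.33 s.

1.33 s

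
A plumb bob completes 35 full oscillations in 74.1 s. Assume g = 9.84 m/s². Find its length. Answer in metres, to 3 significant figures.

T = 74.1/35 = 2.117 s.
From T = 2π√(L/g), L = gT²/(4π²) = 9.84 × 2.117²/(4π²) = 1.12 m.

1.12 m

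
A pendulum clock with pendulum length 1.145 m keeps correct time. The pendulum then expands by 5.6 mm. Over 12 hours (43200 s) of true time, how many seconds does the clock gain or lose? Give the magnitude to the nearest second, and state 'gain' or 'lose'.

T ∝ √L, so T'/T = √(1.15060/1.145) = 1.00244.
In 43200 s of true time the clock registers 43200/1.00244 = 43094.7 s, so it loses 105 s.

lose 105 s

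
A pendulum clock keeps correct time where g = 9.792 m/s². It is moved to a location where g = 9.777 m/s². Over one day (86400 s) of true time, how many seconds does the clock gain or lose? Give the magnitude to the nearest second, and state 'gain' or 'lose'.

The clock's period scales as T ∝ 1/√g, so T'/T = √(9.792/9.777) = 1.00077.
In 86400 s of true time the clock registers 86400/1.00077 = 86333.8 s, so it loses 66 s.

lose 66 s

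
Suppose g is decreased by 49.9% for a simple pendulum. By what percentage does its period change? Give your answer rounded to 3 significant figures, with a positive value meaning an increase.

41.3%

T ∝ 1/√g, so T'/T = 1/√(0.5010) = 1.413.
Percentage change in T = (1.413 − 1) × 100% = 41.3%.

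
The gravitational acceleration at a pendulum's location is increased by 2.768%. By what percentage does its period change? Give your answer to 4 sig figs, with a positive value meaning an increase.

T ∝ 1/√g, so T'/T = 1/√(1.0277) = 0.98644.
Percentage change in T = (0.98644 − 1) × 100% = -1.356%.

-1.356%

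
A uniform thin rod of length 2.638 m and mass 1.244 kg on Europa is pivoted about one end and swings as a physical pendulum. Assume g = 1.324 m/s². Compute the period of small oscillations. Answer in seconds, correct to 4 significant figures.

7.241 s

For a physical pendulum T = 2π√(I/(mgd)), with d = 1.3190 m from pivot to centre of mass.
I_cm = mL²/12 = 1.244 × 2.638²/12 = 0.72142 kg·m²; I = I_cm + md² = 0.72142 + 1.244 × 1.3190² = 2.8857 kg·m².
T = 2π√(2.8857/(1.244 × 1.324 × 1.3190)) = 7.241 s.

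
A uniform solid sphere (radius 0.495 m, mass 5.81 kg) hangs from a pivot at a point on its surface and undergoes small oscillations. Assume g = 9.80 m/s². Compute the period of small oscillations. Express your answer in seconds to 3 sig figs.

I_cm = (2/5)mr² = 0.5694 kg·m². The pivot is at distance d = 0.495 m from the centre of mass.
By the parallel-axis theorem, I = I_cm + md² = 0.5694 + 1.424 = 1.993 kg·m².
T = 2π√(I/(mgd)) = 2π√(1.993/(5.81 × 9.80 × 0.495)) = 1.67 s.

1.67 s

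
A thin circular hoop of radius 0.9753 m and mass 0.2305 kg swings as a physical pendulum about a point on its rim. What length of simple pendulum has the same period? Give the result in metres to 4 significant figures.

The equivalent simple-pendulum length is L_eq = I/(md), where I is about the pivot and d = 0.97530 m.
I_cm = mR² = 0.21925 kg·m², so I = I_cm + md² = 0.21925 + 0.21925 = 0.43851 kg·m².
L_eq = 0.43851/(0.2305 × 0.97530) = 1.951 m.

1.951 m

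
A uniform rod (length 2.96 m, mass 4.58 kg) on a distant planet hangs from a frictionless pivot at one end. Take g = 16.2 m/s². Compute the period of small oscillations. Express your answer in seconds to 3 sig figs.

2.19 s

For a physical pendulum T = 2π√(I/(mgd)), with d = 1.480 m from pivot to centre of mass.
I_cm = mL²/12 = 4.58 × 2.96²/12 = 3.344 kg·m²; I = I_cm + md² = 3.344 + 4.58 × 1.480² = 13.38 kg·m².
T = 2π√(13.38/(4.58 × 16.2 × 1.480)) = 2.19 s.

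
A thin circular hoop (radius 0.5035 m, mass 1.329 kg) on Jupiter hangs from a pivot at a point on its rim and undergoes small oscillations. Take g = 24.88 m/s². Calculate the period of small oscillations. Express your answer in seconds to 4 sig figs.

I_cm = mr² = 0.33692 kg·m². The pivot is at distance d = 0.5035 m from the centre of mass.
By the parallel-axis theorem, I = I_cm + md² = 0.33692 + 0.33692 = 0.67384 kg·m².
T = 2π√(I/(mgd)) = 2π√(0.67384/(1.329 × 24.88 × 0.5035)) = 1.264 s.

1.264 s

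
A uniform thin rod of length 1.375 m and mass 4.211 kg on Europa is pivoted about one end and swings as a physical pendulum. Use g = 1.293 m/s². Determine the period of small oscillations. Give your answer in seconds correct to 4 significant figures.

For a physical pendulum T = 2π√(I/(mgd)), with d = 0.68750 m from pivot to centre of mass.
I_cm = mL²/12 = 4.211 × 1.375²/12 = 0.66345 kg·m²; I = I_cm + md² = 0.66345 + 4.211 × 0.68750² = 2.6538 kg·m².
T = 2π√(2.6538/(4.211 × 1.293 × 0.68750)) = 5.290 s.

5.290 s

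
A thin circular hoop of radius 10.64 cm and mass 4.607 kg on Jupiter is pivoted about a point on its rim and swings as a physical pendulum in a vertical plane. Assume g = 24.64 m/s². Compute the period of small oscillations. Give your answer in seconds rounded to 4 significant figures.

I_cm = mr² = 0.052156 kg·m². The pivot is at distance d = 0.1064 m from the centre of mass.
By the parallel-axis theorem, I = I_cm + md² = 0.052156 + 0.052156 = 0.10431 kg·m².
T = 2π√(I/(mgd)) = 2π√(0.10431/(4.607 × 24.64 × 0.1064)) = 0.5839 s.

0.5839 s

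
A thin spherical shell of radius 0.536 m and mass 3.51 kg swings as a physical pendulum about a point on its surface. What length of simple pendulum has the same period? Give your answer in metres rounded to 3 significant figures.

0.893 m

The equivalent simple-pendulum length is L_eq = I/(md), where I is about the pivot and d = 0.5360 m.
I_cm = (2/3)mR² = 0.6723 kg·m², so I = I_cm + md² = 0.6723 + 1.008 = 1.681 kg·m².
L_eq = 1.681/(3.51 × 0.5360) = 0.893 m.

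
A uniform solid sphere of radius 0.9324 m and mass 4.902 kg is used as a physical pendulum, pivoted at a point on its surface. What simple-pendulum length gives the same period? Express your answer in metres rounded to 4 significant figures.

The equivalent simple-pendulum length is L_eq = I/(md), where I is about the pivot and d = 0.93240 m.
I_cm = (2/5)mR² = 1.7047 kg·m², so I = I_cm + md² = 1.7047 + 4.2617 = 5.9663 kg·m².
L_eq = 5.9663/(4.902 × 0.93240) = 1.305 m.

1.305 m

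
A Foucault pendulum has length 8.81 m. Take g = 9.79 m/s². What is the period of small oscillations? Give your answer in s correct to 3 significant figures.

T = 2π√(L/g) = 2π√(8.81/9.79) = 2π × 0.9486 = 5.96 s.

5.96 s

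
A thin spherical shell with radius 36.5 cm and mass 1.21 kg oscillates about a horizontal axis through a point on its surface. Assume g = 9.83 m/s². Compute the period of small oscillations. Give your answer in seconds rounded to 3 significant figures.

1.56 s

I_cm = (2/3)mr² = 0.1075 kg·m². The pivot is at distance d = 0.365 m from the centre of mass.
By the parallel-axis theorem, I = I_cm + md² = 0.1075 + 0.1612 = 0.2687 kg·m².
T = 2π√(I/(mgd)) = 2π√(0.2687/(1.21 × 9.83 × 0.365)) = 1.56 s.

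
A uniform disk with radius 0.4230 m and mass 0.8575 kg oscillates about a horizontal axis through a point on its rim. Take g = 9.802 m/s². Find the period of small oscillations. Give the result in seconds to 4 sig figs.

1.599 s

I_cm = ½mr² = 0.076716 kg·m². The pivot is at distance d = 0.4230 m from the centre of mass.
By the parallel-axis theorem, I = I_cm + md² = 0.076716 + 0.15343 = 0.23015 kg·m².
T = 2π√(I/(mgd)) = 2π√(0.23015/(0.8575 × 9.802 × 0.4230)) = 1.599 s.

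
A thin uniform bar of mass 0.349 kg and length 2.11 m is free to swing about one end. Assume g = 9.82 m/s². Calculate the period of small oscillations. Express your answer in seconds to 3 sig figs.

2.38 s

For a physical pendulum T = 2π√(I/(mgd)), with d = 1.055 m from pivot to centre of mass.
I_cm = mL²/12 = 0.349 × 2.11²/12 = 0.1295 kg·m²; I = I_cm + md² = 0.1295 + 0.349 × 1.055² = 0.5179 kg·m².
T = 2π√(0.5179/(0.349 × 9.82 × 1.055)) = 2.38 s.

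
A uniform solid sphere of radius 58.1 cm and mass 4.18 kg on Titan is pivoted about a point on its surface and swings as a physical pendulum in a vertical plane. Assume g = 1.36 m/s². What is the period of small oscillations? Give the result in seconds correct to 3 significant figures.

4.86 s

I_cm = (2/5)mr² = 0.5644 kg·m². The pivot is at distance d = 0.581 m from the centre of mass.
By the parallel-axis theorem, I = I_cm + md² = 0.5644 + 1.411 = 1.975 kg·m².
T = 2π√(I/(mgd)) = 2π√(1.975/(4.18 × 1.36 × 0.581)) = 4.86 s.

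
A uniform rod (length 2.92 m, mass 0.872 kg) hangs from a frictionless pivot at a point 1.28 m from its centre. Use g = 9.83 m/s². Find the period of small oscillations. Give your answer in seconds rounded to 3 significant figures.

2.71 s

For a physical pendulum T = 2π√(I/(mgd)), with d = 1.280 m from pivot to centre of mass.
I_cm = mL²/12 = 0.872 × 2.92²/12 = 0.6196 kg·m²; I = I_cm + md² = 0.6196 + 0.872 × 1.280² = 2.048 kg·m².
T = 2π√(2.048/(0.872 × 9.83 × 1.280)) = 2.71 s.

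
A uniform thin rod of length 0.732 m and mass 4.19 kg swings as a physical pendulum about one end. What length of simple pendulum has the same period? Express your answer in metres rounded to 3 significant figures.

0.488 m

The equivalent simple-pendulum length is L_eq = I/(md), where I is about the pivot and d = 0.3660 m.
I_cm = (1/12)mL² = 0.1871 kg·m², so I = I_cm + md² = 0.1871 + 0.5613 = 0.7484 kg·m².
L_eq = 0.7484/(4.19 × 0.3660) = 0.488 m.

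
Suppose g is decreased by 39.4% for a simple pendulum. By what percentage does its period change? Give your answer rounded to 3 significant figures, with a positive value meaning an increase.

T ∝ 1/√g, so T'/T = 1/√(0.6060) = 1.285.
Percentage change in T = (1.285 − 1) × 100% = 28.5%.

28.5%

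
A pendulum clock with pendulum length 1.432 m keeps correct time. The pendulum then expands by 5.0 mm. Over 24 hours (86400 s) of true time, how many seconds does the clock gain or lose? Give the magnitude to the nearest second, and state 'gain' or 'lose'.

lose 150 s

T ∝ √L, so T'/T = √(1.43700/1.432) = 1.00174.
In 86400 s of true time the clock registers 86400/1.00174 = 86249.6 s, so it loses 150 s.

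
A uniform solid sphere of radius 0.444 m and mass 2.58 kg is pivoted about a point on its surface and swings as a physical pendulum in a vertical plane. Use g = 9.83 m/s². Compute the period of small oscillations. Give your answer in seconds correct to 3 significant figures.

1.58 s

I_cm = (2/5)mr² = 0.2034 kg·m². The pivot is at distance d = 0.444 m from the centre of mass.
By the parallel-axis theorem, I = I_cm + md² = 0.2034 + 0.5086 = 0.7121 kg·m².
T = 2π√(I/(mgd)) = 2π√(0.7121/(2.58 × 9.83 × 0.444)) = 1.58 s.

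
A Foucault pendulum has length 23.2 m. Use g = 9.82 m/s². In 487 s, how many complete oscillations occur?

T = 2π√(L/g) = 2π√(23.2/9.82) = 9.658 s.
Number of complete oscillations = ⌊487/9.658⌋ = ⌊50.43⌋ = 50.

50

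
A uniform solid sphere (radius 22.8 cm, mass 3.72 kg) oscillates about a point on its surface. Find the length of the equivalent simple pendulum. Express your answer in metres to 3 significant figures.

The equivalent simple-pendulum length is L_eq = I/(md), where I is about the pivot and d = 0.2280 m.
I_cm = (2/5)mR² = 0.07735 kg·m², so I = I_cm + md² = 0.07735 + 0.1934 = 0.2707 kg·m².
L_eq = 0.2707/(3.72 × 0.2280) = 0.319 m.

0.319 m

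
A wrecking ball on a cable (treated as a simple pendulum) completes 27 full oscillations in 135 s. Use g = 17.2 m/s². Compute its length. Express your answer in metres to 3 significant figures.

10.9 m

T = 135/27 = 5.000 s.
From T = 2π√(L/g), L = gT²/(4π²) = 17.2 × 5.000²/(4π²) = 10.9 m.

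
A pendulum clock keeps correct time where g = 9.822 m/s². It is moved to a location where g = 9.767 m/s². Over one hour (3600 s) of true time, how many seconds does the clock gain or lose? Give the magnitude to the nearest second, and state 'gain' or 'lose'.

The clock's period scales as T ∝ 1/√g, so T'/T = √(9.822/9.767) = 1.00281.
In 3600 s of true time the clock registers 3600/1.00281 = 3589.9 s, so it loses 10 s.

lose 10 s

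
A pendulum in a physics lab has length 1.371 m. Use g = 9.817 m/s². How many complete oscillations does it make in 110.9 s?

T = 2π√(L/g) = 2π√(1.371/9.817) = 2.3481 s.
Number of complete oscillations = ⌊110.9/2.3481⌋ = ⌊47.230⌋ = 47.

47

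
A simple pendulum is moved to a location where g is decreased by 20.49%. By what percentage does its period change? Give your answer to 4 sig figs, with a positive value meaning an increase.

12.15%

T ∝ 1/√g, so T'/T = 1/√(0.79510) = 1.1215.
Percentage change in T = (1.1215 − 1) × 100% = 12.15%.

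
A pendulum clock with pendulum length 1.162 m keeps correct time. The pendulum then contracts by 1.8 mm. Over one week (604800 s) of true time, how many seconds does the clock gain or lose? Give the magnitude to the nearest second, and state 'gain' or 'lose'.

T ∝ √L, so T'/T = √(1.16020/1.162) = 0.999225.
In 604800 s of true time the clock registers 604800/0.999225 = 605269.0 s, so it gains 469 s.

gain 469 s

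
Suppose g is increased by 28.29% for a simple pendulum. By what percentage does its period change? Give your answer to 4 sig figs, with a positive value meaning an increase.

-11.71%

T ∝ 1/√g, so T'/T = 1/√(1.2829) = 0.88288.
Percentage change in T = (0.88288 − 1) × 100% = -11.71%.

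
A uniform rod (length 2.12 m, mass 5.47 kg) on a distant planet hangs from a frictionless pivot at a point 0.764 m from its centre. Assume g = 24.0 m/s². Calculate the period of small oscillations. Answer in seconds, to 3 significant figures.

1.44 s

For a physical pendulum T = 2π√(I/(mgd)), with d = 0.7640 m from pivot to centre of mass.
I_cm = mL²/12 = 5.47 × 2.12²/12 = 2.049 kg·m²; I = I_cm + md² = 2.049 + 5.47 × 0.7640² = 5.242 kg·m².
T = 2π√(5.242/(5.47 × 24.0 × 0.7640)) = 1.44 s.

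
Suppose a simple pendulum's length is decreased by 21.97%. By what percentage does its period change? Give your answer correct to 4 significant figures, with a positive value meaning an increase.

T ∝ √L, so T'/T = √(0.78030) = 0.88335.
Percentage change in T = (0.88335 − 1) × 100% = -11.67%.

-11.67%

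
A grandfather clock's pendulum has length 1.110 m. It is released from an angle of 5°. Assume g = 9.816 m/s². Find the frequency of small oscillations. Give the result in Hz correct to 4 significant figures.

T = 2π√(L/g) = 2π√(1.110/9.816) = 2.1129 s, so f = 1/T = 0.4733 Hz.

0.4733 Hz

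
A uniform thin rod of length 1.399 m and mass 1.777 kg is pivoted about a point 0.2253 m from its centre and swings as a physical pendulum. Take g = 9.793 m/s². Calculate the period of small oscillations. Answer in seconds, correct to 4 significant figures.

For a physical pendulum T = 2π√(I/(mgd)), with d = 0.22530 m from pivot to centre of mass.
I_cm = mL²/12 = 1.777 × 1.399²/12 = 0.28983 kg·m²; I = I_cm + md² = 0.28983 + 1.777 × 0.22530² = 0.38003 kg·m².
T = 2π√(0.38003/(1.777 × 9.793 × 0.22530)) = 1.956 s.

1.956 s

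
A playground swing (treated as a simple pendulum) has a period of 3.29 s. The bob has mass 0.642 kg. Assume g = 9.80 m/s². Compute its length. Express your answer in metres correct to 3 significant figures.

From T = 2π√(L/g), L = gT²/(4π²) = 9.80 × 3.290²/(4π²) = 2.69 m.

2.69 m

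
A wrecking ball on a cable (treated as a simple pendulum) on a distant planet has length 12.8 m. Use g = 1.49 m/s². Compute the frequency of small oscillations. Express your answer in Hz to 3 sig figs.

T = 2π√(L/g) = 2π√(12.8/1.49) = 18.42 s, so f = 1/T = 0.0543 Hz.

0.0543 Hz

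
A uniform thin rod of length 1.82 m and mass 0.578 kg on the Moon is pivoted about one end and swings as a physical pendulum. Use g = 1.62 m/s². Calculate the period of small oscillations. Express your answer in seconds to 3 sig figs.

5.44 s

For a physical pendulum T = 2π√(I/(mgd)), with d = 0.9100 m from pivot to centre of mass.
I_cm = mL²/12 = 0.578 × 1.82²/12 = 0.1595 kg·m²; I = I_cm + md² = 0.1595 + 0.578 × 0.9100² = 0.6382 kg·m².
T = 2π√(0.6382/(0.578 × 1.62 × 0.9100)) = 5.44 s.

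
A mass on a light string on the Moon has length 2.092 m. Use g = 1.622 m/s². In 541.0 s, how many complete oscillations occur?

T = 2π√(L/g) = 2π√(2.092/1.622) = 7.1357 s.
Number of complete oscillations = ⌊541.0/7.1357⌋ = ⌊75.816⌋ = 75.

75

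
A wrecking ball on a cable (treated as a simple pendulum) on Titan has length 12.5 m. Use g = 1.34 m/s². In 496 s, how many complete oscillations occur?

25

T = 2π√(L/g) = 2π√(12.5/1.34) = 19.19 s.
Number of complete oscillations = ⌊496/19.19⌋ = ⌊25.85⌋ = 25.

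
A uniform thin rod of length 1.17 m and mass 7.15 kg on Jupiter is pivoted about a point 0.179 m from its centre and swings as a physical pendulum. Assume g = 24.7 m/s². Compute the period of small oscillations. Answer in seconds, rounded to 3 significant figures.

1.14 s

For a physical pendulum T = 2π√(I/(mgd)), with d = 0.1790 m from pivot to centre of mass.
I_cm = mL²/12 = 7.15 × 1.17²/12 = 0.8156 kg·m²; I = I_cm + md² = 0.8156 + 7.15 × 0.1790² = 1.045 kg·m².
T = 2π√(1.045/(7.15 × 24.7 × 0.1790)) = 1.14 s.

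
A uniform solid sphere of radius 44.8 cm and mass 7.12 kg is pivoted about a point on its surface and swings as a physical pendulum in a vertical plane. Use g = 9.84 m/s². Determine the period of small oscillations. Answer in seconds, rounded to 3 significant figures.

I_cm = (2/5)mr² = 0.5716 kg·m². The pivot is at distance d = 0.448 m from the centre of mass.
By the parallel-axis theorem, I = I_cm + md² = 0.5716 + 1.429 = 2.001 kg·m².
T = 2π√(I/(mgd)) = 2π√(2.001/(7.12 × 9.84 × 0.448)) = 1.59 s.

1.59 s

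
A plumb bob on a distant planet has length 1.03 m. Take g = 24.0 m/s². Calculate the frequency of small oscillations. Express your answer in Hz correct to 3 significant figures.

0.768 Hz

T = 2π√(L/g) = 2π√(1.03/24.0) = 1.302 s, so f = 1/T = 0.768 Hz.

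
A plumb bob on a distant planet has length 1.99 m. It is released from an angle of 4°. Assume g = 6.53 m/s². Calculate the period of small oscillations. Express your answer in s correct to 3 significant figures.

3.47 s

T = 2π√(L/g) = 2π√(1.99/6.53) = 2π × 0.5520 = 3.47 s.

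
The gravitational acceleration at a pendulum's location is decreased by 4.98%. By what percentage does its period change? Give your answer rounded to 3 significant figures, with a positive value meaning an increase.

2.59%

T ∝ 1/√g, so T'/T = 1/√(0.9502) = 1.026.
Percentage change in T = (1.026 − 1) × 100% = 2.59%.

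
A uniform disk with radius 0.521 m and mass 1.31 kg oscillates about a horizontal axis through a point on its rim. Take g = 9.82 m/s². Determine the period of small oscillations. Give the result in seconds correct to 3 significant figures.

1.77 s

I_cm = ½mr² = 0.1778 kg·m². The pivot is at distance d = 0.521 m from the centre of mass.
By the parallel-axis theorem, I = I_cm + md² = 0.1778 + 0.3556 = 0.5334 kg·m².
T = 2π√(I/(mgd)) = 2π√(0.5334/(1.31 × 9.82 × 0.521)) = 1.77 s.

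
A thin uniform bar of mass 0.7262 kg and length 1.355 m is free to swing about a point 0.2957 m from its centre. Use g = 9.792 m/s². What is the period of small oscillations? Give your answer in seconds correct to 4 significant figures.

1.811 s

For a physical pendulum T = 2π√(I/(mgd)), with d = 0.29570 m from pivot to centre of mass.
I_cm = mL²/12 = 0.7262 × 1.355²/12 = 0.11111 kg·m²; I = I_cm + md² = 0.11111 + 0.7262 × 0.29570² = 0.17461 kg·m².
T = 2π√(0.17461/(0.7262 × 9.792 × 0.29570)) = 1.811 s.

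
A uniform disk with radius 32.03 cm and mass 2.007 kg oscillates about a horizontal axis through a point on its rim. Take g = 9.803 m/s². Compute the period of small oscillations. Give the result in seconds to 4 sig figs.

1.391 s

I_cm = ½mr² = 0.10295 kg·m². The pivot is at distance d = 0.3203 m from the centre of mass.
By the parallel-axis theorem, I = I_cm + md² = 0.10295 + 0.20590 = 0.30885 kg·m².
T = 2π√(I/(mgd)) = 2π√(0.30885/(2.007 × 9.803 × 0.3203)) = 1.391 s.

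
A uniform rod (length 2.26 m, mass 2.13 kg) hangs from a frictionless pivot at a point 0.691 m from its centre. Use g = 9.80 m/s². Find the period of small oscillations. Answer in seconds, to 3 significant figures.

For a physical pendulum T = 2π√(I/(mgd)), with d = 0.6910 m from pivot to centre of mass.
I_cm = mL²/12 = 2.13 × 2.26²/12 = 0.9066 kg·m²; I = I_cm + md² = 0.9066 + 2.13 × 0.6910² = 1.924 kg·m².
T = 2π√(1.924/(2.13 × 9.80 × 0.6910)) = 2.29 s.

2.29 s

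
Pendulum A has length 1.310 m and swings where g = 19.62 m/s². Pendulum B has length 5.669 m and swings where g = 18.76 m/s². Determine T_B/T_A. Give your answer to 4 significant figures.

T = 2π√(L/g), so T_B/T_A = √((L_B/g_B)/(L_A/g_A)) = √((5.669/18.76)/(1.310/19.62)) = 2.127.

2.127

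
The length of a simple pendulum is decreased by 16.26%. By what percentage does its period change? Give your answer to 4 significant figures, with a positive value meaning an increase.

T ∝ √L, so T'/T = √(0.83740) = 0.91510.
Percentage change in T = (0.91510 − 1) × 100% = -8.490%.

-8.490%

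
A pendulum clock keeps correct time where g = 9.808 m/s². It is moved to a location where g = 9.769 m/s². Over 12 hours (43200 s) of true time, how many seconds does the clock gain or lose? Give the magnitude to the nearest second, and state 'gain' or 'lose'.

lose 86 s

The clock's period scales as T ∝ 1/√g, so T'/T = √(9.808/9.769) = 1.00199.
In 43200 s of true time the clock registers 43200/1.00199 = 43114.0 s, so it loses 86 s.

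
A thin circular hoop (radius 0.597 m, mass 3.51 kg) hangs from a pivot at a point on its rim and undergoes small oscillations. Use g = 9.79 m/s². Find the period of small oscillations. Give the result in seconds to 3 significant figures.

I_cm = mr² = 1.251 kg·m². The pivot is at distance d = 0.597 m from the centre of mass.
By the parallel-axis theorem, I = I_cm + md² = 1.251 + 1.251 = 2.502 kg·m².
T = 2π√(I/(mgd)) = 2π√(2.502/(3.51 × 9.79 × 0.597)) = 2.19 s.

2.19 s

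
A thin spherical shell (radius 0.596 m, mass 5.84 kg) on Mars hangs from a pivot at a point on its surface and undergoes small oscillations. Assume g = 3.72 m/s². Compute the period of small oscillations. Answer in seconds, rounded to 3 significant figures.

I_cm = (2/3)mr² = 1.383 kg·m². The pivot is at distance d = 0.596 m from the centre of mass.
By the parallel-axis theorem, I = I_cm + md² = 1.383 + 2.074 = 3.457 kg·m².
T = 2π√(I/(mgd)) = 2π√(3.457/(5.84 × 3.72 × 0.596)) = 3.25 s.

3.25 s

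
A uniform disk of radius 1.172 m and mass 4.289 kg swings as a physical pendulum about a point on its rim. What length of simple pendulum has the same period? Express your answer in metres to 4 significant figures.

The equivalent simple-pendulum length is L_eq = I/(md), where I is about the pivot and d = 1.1720 m.
I_cm = ½mR² = 2.9457 kg·m², so I = I_cm + md² = 2.9457 + 5.8913 = 8.8370 kg·m².
L_eq = 8.8370/(4.289 × 1.1720) = 1.758 m.

1.758 m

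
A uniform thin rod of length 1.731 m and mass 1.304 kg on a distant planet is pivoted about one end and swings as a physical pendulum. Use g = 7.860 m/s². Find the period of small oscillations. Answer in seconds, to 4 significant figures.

For a physical pendulum T = 2π√(I/(mgd)), with d = 0.86550 m from pivot to centre of mass.
I_cm = mL²/12 = 1.304 × 1.731²/12 = 0.32560 kg·m²; I = I_cm + md² = 0.32560 + 1.304 × 0.86550² = 1.3024 kg·m².
T = 2π√(1.3024/(1.304 × 7.860 × 0.86550)) = 2.408 s.

2.408 s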